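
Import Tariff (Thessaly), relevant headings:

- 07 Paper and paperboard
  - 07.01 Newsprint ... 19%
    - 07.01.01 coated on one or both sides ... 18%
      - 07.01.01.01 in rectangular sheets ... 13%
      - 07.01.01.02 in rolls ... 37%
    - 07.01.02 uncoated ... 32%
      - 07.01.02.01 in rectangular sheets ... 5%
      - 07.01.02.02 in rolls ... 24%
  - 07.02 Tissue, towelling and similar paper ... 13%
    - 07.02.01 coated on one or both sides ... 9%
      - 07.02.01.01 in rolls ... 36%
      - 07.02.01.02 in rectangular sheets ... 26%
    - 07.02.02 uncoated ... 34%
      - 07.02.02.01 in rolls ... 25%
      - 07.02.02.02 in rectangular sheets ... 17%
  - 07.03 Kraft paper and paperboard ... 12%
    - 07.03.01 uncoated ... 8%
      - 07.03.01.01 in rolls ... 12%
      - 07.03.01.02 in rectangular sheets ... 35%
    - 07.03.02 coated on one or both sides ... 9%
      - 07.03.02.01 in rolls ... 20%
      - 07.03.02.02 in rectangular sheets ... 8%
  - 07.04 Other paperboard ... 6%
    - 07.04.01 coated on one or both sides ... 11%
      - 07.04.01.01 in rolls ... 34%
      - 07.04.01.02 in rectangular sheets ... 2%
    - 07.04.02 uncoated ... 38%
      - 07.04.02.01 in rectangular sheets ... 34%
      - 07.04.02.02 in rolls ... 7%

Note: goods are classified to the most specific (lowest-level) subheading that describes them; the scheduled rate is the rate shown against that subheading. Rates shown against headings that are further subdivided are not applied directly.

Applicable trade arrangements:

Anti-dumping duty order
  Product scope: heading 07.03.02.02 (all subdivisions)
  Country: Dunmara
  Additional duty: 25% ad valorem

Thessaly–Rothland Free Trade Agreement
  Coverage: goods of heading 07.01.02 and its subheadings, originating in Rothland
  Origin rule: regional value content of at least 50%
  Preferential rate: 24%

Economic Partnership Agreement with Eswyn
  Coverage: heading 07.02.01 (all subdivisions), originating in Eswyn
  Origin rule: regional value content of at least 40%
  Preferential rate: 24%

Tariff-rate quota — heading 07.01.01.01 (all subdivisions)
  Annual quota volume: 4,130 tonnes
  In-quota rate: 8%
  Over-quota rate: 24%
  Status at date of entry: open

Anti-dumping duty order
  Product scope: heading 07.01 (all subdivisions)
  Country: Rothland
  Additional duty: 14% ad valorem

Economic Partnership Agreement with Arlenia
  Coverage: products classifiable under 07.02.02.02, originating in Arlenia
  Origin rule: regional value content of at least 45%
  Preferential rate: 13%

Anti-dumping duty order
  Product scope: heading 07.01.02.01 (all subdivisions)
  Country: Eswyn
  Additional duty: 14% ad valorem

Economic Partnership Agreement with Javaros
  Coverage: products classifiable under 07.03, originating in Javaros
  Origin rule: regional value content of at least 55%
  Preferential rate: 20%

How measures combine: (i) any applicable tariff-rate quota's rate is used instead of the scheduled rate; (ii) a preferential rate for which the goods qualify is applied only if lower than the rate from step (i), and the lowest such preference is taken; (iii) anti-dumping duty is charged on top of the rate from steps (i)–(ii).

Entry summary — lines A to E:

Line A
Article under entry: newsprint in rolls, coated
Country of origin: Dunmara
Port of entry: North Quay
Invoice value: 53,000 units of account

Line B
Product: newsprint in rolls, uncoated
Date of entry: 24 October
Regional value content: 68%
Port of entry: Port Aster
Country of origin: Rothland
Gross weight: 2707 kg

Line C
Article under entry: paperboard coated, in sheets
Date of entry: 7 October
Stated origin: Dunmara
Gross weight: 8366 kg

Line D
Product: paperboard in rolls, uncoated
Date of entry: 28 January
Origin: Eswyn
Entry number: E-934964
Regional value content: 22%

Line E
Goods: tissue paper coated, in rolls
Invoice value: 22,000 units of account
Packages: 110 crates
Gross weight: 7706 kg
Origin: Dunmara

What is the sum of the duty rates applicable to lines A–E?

Line A: newsprint → 07.01; coated → 07.01.01; in rolls → 07.01.01.02. Scheduled 37%. No special measure applies. → 37%.
Line B: newsprint → 07.01; uncoated → 07.01.02; in rolls → 07.01.02.02. Scheduled 24%. Rothland agreement on 07.01.02: RVC ≥ 50% → 24% available; preference 24% not lower than 24% → no reduction; anti-dumping (Rothland, 07.01): +14%; total 24% + 14% = 38%. → 38%.
Line C: paperboard → 07.04; coated → 07.04.01; in sheets → 07.04.01.02. Scheduled 2%. No special measure applies. → 2%.
Line D: paperboard → 07.04; uncoated → 07.04.02; in rolls → 07.04.02.02. Scheduled 7%. Eswyn agreement on 07.02.01: 07.04.02.02 not covered. → 7%.
Line E: tissue paper → 07.02; coated → 07.02.01; in rolls → 07.02.01.01. Scheduled 36%. No special measure applies. → 36%.
Sum: 37% + 38% + 2% + 7% + 36% = 120%.

120%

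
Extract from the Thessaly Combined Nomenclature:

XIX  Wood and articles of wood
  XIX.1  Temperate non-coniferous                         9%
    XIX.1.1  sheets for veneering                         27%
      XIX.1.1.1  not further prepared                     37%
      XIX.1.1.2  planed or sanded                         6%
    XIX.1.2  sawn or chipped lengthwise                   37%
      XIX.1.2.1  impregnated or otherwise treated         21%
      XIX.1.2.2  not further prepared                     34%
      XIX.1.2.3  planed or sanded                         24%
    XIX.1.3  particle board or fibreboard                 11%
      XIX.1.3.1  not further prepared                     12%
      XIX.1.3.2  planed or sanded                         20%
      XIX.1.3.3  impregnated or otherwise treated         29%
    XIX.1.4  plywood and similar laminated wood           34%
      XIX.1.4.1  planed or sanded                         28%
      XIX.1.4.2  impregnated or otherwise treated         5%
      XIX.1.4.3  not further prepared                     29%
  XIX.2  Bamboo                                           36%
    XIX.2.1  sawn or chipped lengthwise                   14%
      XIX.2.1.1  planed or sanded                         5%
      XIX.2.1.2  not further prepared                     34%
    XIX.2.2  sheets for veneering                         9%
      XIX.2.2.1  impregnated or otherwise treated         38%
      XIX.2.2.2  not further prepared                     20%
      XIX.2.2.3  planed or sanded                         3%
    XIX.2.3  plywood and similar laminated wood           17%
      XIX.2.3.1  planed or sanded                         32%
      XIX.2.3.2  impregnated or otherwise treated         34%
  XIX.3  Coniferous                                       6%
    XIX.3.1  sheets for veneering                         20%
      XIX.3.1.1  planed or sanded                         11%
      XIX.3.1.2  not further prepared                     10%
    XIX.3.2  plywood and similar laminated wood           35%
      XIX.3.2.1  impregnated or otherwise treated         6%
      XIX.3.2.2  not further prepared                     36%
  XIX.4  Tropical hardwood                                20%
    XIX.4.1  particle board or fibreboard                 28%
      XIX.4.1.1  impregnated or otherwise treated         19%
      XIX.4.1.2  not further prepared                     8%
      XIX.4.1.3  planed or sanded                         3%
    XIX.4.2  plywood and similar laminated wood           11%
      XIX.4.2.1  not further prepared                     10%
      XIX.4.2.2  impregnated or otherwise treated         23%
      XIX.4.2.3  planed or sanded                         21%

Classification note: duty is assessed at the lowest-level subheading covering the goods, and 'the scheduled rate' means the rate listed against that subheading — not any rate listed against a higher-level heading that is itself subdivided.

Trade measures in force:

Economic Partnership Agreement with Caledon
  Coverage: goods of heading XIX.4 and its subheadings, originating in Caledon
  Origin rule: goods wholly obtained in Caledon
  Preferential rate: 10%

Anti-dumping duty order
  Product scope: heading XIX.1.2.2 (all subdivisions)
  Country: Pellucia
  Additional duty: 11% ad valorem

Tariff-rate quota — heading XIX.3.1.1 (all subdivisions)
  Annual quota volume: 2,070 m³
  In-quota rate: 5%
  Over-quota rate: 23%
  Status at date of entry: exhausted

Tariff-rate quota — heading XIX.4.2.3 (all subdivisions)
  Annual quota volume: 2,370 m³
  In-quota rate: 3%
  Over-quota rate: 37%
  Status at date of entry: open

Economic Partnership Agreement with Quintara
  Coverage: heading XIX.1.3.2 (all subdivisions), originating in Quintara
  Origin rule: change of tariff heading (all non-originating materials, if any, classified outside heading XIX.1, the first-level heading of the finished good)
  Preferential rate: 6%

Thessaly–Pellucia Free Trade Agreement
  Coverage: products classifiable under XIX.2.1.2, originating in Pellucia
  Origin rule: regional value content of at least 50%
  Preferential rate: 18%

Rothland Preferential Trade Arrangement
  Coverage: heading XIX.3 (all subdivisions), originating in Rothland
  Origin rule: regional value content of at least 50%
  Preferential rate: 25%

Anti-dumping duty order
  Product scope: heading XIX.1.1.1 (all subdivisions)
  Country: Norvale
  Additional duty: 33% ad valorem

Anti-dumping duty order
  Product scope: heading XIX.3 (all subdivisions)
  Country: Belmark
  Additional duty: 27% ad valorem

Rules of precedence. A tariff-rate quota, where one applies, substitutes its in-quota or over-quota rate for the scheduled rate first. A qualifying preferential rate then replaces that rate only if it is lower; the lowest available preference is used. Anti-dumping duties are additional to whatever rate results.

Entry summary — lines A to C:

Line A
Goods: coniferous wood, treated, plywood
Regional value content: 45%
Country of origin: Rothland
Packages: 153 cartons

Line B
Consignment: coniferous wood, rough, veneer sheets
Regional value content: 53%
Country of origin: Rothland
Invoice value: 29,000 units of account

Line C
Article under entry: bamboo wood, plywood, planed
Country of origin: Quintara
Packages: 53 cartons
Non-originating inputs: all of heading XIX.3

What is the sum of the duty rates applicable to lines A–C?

48%

Line A: coniferous → XIX.3; plywood → XIX.3.2; treated → XIX.3.2.1. Scheduled 6%. Rothland agreement on XIX.3: RVC < 50%. → 6%.
Line B: coniferous → XIX.3; veneer sheets → XIX.3.1; rough → XIX.3.1.2. Scheduled 10%. Rothland agreement on XIX.3: RVC ≥ 50% → 25% available; preference 25% not lower than 10% → no reduction. → 10%.
Line C: bamboo → XIX.2; plywood → XIX.2.3; planed → XIX.2.3.1. Scheduled 32%. Quintara agreement on XIX.1.3.2: XIX.2.3.1 not covered. → 32%.
Sum: 6% + 10% + 32% = 48%.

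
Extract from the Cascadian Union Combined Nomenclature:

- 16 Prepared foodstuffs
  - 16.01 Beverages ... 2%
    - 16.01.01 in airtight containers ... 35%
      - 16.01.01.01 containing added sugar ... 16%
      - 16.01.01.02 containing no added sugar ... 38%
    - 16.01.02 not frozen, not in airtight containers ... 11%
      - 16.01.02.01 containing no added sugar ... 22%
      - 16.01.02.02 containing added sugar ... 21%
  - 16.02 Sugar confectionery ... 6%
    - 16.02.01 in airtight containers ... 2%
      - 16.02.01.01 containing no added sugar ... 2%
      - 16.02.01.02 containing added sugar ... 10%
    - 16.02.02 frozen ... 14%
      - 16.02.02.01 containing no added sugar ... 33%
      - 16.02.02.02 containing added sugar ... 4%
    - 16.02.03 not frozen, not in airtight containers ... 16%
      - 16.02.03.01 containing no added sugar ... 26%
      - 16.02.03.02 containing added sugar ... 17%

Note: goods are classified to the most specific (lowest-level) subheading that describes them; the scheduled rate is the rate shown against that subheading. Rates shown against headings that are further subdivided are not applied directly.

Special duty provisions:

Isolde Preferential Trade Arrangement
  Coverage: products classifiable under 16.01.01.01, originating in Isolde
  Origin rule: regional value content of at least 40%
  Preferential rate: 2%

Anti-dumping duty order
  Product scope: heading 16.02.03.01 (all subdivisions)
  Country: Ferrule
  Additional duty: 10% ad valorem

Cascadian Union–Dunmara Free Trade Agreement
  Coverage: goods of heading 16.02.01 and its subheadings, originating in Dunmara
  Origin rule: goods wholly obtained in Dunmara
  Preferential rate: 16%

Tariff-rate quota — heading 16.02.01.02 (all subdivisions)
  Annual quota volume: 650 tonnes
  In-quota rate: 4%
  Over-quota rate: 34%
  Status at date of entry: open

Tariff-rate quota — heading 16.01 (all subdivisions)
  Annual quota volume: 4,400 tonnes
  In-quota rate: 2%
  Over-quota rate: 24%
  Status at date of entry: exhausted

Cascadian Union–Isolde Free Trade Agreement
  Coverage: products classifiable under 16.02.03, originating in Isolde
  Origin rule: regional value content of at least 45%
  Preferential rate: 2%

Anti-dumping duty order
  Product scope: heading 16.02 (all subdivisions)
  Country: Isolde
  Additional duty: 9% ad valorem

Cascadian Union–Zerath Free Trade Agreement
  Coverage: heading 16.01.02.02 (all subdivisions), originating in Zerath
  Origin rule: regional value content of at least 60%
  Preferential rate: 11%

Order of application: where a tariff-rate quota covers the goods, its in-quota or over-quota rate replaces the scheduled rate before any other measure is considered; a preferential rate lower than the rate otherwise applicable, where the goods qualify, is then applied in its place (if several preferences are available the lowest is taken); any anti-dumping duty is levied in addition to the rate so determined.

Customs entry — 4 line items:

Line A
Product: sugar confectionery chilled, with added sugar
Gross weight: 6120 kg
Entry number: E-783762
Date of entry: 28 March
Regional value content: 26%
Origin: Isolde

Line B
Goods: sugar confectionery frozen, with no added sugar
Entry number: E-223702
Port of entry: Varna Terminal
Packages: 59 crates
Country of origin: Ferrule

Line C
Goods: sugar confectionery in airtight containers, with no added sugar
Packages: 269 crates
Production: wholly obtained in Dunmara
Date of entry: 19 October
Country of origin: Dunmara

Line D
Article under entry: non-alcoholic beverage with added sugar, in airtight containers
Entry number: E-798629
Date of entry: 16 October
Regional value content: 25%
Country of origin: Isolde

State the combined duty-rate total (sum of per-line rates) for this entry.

85%

Line A: sugar confectionery → 16.02; chilled → 16.02.03; with added sugar → 16.02.03.02. Scheduled 17%. Isolde agreement on 16.01.01.01: 16.02.03.02 not covered; Isolde agreement on 16.02.03: RVC < 45%; anti-dumping (Isolde, 16.02): +9%; total 17% + 9% = 26%. → 26%.
Line B: sugar confectionery → 16.02; frozen → 16.02.02; with no added sugar → 16.02.02.01. Scheduled 33%. No special measure applies. → 33%.
Line C: sugar confectionery → 16.02; in airtight containers → 16.02.01; with no added sugar → 16.02.01.01. Scheduled 2%. Dunmara agreement on 16.02.01: wholly obtained → 16% available; preference 16% not lower than 2% → no reduction. → 2%.
Line D: non-alcoholic beverage → 16.01; in airtight containers → 16.01.01; with added sugar → 16.01.01.01. Scheduled 16%. quota on 16.01 exhausted → over-quota 24%; Isolde agreement on 16.01.01.01: RVC < 40%; Isolde agreement on 16.02.03: 16.01.01.01 not covered. → 24%.
Sum: 26% + 33% + 2% + 24% = 85%.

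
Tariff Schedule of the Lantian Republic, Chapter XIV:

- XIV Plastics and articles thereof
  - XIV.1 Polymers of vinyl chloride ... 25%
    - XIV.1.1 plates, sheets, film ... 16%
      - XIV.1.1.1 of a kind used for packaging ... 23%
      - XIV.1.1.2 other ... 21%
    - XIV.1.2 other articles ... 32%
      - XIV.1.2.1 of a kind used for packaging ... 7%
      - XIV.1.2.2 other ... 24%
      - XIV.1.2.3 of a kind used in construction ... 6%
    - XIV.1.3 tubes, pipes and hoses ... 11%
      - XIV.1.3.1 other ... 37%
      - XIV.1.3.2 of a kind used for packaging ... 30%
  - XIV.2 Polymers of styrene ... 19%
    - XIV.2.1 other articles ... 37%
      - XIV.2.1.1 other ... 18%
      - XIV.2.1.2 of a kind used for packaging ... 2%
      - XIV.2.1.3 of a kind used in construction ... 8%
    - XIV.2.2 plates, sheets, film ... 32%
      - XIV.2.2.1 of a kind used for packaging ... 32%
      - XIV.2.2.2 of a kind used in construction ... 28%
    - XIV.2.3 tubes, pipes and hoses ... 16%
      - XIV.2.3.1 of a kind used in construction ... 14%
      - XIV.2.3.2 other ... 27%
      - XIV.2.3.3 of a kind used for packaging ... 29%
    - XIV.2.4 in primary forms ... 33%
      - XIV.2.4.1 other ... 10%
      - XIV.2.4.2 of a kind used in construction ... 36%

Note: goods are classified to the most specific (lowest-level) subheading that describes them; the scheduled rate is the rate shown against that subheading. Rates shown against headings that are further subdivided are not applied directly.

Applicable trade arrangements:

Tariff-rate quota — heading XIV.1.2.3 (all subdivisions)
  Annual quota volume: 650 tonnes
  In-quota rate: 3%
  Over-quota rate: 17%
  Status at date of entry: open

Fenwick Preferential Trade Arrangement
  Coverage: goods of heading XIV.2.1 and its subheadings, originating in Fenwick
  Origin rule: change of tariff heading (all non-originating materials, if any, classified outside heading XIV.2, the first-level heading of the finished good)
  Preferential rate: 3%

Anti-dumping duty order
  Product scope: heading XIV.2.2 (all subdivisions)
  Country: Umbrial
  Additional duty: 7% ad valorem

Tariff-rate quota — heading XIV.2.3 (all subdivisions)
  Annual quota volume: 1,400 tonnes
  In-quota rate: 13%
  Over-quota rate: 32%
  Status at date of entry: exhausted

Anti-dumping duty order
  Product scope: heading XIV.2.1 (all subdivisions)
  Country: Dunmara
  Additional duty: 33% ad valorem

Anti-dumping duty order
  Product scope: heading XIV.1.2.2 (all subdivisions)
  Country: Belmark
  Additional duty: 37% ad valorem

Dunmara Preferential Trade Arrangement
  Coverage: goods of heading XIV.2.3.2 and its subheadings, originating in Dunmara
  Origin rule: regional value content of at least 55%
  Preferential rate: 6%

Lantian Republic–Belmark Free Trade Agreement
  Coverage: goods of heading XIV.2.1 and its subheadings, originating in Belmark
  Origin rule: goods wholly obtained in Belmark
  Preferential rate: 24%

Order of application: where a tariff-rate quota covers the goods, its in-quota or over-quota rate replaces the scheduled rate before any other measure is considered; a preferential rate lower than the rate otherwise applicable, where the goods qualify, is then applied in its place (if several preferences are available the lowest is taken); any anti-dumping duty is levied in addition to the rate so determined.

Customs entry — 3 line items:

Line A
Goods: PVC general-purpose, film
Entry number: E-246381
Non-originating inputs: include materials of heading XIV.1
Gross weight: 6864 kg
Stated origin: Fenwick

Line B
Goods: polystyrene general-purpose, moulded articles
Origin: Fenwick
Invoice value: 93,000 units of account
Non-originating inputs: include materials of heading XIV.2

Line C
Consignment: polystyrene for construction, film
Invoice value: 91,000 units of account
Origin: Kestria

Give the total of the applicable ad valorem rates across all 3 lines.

67%

Line A: PVC → XIV.1; film → XIV.1.1; general-purpose → XIV.1.1.2. Scheduled 21%. Fenwick agreement on XIV.2.1: XIV.1.1.2 not covered. → 21%.
Line B: polystyrene → XIV.2; moulded articles → XIV.2.1; general-purpose → XIV.2.1.1. Scheduled 18%. Fenwick agreement on XIV.2.1: CTH not met. → 18%.
Line C: polystyrene → XIV.2; film → XIV.2.2; for construction → XIV.2.2.2. Scheduled 28%. No special measure applies. → 28%.
Sum: 21% + 18% + 28% = 67%.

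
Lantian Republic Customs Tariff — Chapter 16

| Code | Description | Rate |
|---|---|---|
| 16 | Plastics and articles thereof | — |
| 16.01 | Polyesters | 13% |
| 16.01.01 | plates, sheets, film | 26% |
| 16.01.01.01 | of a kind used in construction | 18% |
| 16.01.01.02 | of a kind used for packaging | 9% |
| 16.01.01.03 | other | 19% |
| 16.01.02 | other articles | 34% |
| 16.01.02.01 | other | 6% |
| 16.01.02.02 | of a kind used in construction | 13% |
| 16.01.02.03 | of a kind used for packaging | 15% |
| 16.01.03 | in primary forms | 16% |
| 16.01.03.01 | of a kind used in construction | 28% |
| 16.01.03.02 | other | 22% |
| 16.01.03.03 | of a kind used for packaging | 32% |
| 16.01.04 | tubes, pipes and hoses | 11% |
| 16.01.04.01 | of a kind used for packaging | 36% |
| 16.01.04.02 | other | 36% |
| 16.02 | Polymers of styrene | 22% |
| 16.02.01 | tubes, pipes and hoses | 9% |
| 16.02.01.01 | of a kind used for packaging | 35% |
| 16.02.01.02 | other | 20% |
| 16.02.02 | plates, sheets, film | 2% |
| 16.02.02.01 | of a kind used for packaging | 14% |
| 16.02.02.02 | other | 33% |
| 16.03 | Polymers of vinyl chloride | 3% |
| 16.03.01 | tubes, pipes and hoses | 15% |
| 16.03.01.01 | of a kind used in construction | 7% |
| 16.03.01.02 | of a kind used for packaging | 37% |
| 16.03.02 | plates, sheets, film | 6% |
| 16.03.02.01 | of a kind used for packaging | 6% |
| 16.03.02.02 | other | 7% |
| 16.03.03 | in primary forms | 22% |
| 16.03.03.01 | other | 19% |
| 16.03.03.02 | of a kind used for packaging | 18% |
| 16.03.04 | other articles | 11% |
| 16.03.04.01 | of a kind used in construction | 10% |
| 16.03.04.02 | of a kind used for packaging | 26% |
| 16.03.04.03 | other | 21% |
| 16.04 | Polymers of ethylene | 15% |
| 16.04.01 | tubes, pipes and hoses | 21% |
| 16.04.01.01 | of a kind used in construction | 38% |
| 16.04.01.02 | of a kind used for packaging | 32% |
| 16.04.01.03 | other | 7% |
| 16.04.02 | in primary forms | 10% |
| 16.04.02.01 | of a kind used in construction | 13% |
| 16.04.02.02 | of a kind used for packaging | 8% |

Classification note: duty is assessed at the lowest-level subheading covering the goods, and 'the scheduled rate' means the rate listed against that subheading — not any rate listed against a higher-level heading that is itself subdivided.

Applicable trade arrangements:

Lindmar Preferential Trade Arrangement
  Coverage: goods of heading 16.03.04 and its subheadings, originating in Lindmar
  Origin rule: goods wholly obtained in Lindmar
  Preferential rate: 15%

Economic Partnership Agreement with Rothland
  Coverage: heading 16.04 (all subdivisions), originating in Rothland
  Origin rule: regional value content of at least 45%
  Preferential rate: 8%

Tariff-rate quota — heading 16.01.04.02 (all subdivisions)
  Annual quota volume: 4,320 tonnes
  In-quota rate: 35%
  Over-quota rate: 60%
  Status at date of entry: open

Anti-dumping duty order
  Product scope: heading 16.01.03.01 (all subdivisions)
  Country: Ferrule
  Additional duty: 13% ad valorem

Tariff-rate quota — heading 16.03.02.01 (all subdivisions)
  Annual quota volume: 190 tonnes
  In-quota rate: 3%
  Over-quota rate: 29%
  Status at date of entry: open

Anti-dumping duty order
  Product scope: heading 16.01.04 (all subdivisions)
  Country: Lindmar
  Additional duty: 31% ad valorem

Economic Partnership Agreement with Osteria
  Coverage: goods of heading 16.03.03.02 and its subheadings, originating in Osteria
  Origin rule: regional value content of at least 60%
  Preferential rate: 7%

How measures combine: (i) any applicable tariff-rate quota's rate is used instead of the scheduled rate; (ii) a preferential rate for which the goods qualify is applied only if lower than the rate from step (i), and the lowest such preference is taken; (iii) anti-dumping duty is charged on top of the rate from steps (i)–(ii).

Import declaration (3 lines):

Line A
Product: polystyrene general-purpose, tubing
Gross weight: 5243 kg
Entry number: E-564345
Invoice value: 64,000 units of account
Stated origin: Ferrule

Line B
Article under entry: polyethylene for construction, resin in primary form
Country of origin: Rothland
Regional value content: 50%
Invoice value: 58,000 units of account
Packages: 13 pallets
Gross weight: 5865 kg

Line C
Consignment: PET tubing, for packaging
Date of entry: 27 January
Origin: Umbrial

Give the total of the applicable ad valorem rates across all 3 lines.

Line A: polystyrene → 16.02; tubing → 16.02.01; general-purpose → 16.02.01.02. Scheduled 20%. No special measure applies. → 20%.
Line B: polyethylene → 16.04; resin in primary form → 16.04.02; for construction → 16.04.02.01. Scheduled 13%. Rothland agreement on 16.04: RVC ≥ 45% → 8% available; preferential 8%. → 8%.
Line C: PET → 16.01; tubing → 16.01.04; for packaging → 16.01.04.01. Scheduled 36%. No special measure applies. → 36%.
Sum: 20% + 8% + 36% = 64%.

64%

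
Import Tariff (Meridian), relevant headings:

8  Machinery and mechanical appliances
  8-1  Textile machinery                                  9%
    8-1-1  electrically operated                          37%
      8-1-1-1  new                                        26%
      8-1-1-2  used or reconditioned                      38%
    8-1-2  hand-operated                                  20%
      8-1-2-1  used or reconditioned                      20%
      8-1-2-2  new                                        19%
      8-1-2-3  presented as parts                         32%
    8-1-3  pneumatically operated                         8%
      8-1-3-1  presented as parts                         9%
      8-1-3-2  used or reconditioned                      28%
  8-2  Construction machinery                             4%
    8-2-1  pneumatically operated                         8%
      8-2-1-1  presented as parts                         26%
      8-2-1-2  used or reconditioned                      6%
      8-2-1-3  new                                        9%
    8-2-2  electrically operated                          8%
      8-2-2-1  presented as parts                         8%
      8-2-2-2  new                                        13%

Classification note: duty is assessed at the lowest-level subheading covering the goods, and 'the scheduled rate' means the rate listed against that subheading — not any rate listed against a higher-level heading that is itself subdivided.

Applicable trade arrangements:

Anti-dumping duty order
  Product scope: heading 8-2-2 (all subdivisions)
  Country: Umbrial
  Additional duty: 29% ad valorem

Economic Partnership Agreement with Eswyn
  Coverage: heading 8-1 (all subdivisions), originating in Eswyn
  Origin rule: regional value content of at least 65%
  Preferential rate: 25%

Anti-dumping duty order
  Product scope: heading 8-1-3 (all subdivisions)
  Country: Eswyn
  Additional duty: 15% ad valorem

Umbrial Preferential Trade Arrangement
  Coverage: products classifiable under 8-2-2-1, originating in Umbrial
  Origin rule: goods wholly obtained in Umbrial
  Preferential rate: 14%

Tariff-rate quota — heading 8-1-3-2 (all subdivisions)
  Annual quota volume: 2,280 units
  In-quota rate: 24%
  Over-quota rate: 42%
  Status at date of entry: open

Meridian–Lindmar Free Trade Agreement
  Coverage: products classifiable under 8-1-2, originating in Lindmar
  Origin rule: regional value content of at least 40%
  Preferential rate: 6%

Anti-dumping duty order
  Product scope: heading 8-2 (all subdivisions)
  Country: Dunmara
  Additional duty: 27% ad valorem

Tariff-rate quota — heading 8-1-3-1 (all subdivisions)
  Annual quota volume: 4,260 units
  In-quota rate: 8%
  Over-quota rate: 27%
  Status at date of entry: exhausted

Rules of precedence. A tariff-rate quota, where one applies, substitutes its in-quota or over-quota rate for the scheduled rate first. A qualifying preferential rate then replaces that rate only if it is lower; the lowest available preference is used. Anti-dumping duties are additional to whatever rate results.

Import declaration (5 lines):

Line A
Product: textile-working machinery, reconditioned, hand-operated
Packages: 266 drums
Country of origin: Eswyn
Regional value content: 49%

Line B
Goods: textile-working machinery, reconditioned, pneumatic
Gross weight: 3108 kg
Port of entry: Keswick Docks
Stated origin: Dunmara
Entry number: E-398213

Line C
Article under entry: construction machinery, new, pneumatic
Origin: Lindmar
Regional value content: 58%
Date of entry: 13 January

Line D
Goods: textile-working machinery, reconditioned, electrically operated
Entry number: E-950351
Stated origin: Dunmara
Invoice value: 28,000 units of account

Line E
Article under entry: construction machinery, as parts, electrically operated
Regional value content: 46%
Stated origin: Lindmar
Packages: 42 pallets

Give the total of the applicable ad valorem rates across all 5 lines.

99%

Line A: textile-working → 8-1; hand-operated → 8-1-2; reconditioned → 8-1-2-1. Scheduled 20%. Eswyn agreement on 8-1: RVC < 65%. → 20%.
Line B: textile-working → 8-1; pneumatic → 8-1-3; reconditioned → 8-1-3-2. Scheduled 28%. quota on 8-1-3-2 open → in-quota 24%. → 24%.
Line C: construction → 8-2; pneumatic → 8-2-1; new → 8-2-1-3. Scheduled 9%. Lindmar agreement on 8-1-2: 8-2-1-3 not covered. → 9%.
Line D: textile-working → 8-1; electrically operated → 8-1-1; reconditioned → 8-1-1-2. Scheduled 38%. No special measure applies. → 38%.
Line E: construction → 8-2; electrically operated → 8-2-2; as parts → 8-2-2-1. Scheduled 8%. Lindmar agreement on 8-1-2: 8-2-2-1 not covered. → 8%.
Sum: 20% + 24% + 9% + 38% + 8% = 99%.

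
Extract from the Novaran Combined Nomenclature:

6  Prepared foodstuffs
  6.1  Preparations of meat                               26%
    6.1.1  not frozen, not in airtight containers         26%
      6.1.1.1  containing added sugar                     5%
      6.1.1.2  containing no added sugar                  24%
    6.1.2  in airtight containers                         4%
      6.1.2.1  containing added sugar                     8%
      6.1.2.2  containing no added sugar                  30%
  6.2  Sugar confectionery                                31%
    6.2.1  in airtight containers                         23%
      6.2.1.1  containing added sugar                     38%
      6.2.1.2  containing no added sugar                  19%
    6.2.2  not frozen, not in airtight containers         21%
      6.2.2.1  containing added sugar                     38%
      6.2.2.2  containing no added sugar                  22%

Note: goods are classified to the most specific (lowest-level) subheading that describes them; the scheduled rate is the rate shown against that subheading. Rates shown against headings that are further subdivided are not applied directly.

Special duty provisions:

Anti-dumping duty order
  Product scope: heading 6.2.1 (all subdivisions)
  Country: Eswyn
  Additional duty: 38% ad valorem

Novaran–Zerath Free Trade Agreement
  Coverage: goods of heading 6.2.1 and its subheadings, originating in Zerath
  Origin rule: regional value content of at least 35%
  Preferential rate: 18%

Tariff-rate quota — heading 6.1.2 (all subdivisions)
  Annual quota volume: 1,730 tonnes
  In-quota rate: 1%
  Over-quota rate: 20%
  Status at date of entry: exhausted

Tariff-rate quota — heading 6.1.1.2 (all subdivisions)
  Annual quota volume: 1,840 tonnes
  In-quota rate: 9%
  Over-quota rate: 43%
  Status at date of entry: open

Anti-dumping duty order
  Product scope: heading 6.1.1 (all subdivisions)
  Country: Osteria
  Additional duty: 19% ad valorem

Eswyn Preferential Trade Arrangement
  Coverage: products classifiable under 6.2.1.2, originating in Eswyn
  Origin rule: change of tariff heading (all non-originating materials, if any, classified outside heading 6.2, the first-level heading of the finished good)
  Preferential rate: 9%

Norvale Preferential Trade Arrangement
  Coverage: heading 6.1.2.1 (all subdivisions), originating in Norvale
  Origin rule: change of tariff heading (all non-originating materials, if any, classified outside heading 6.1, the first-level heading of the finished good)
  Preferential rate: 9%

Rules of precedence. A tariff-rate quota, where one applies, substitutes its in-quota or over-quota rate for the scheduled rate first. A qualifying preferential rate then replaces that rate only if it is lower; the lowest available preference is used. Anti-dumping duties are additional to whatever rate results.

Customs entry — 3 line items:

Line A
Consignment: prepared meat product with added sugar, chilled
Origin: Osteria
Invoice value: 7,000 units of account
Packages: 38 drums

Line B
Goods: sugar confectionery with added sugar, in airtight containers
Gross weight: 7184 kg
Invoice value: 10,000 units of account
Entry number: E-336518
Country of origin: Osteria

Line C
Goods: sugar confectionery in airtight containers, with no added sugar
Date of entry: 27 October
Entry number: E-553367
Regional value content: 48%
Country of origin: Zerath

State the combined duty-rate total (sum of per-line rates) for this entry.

80%

Line A: prepared meat product → 6.1; chilled → 6.1.1; with added sugar → 6.1.1.1. Scheduled 5%. anti-dumping (Osteria, 6.1.1): +19%; total 5% + 19% = 24%. → 24%.
Line B: sugar confectionery → 6.2; in airtight containers → 6.2.1; with added sugar → 6.2.1.1. Scheduled 38%. No special measure applies. → 38%.
Line C: sugar confectionery → 6.2; in airtight containers → 6.2.1; with no added sugar → 6.2.1.2. Scheduled 19%. Zerath agreement on 6.2.1: RVC ≥ 35% → 18% available; preferential 18%. → 18%.
Sum: 24% + 38% + 18% = 80%.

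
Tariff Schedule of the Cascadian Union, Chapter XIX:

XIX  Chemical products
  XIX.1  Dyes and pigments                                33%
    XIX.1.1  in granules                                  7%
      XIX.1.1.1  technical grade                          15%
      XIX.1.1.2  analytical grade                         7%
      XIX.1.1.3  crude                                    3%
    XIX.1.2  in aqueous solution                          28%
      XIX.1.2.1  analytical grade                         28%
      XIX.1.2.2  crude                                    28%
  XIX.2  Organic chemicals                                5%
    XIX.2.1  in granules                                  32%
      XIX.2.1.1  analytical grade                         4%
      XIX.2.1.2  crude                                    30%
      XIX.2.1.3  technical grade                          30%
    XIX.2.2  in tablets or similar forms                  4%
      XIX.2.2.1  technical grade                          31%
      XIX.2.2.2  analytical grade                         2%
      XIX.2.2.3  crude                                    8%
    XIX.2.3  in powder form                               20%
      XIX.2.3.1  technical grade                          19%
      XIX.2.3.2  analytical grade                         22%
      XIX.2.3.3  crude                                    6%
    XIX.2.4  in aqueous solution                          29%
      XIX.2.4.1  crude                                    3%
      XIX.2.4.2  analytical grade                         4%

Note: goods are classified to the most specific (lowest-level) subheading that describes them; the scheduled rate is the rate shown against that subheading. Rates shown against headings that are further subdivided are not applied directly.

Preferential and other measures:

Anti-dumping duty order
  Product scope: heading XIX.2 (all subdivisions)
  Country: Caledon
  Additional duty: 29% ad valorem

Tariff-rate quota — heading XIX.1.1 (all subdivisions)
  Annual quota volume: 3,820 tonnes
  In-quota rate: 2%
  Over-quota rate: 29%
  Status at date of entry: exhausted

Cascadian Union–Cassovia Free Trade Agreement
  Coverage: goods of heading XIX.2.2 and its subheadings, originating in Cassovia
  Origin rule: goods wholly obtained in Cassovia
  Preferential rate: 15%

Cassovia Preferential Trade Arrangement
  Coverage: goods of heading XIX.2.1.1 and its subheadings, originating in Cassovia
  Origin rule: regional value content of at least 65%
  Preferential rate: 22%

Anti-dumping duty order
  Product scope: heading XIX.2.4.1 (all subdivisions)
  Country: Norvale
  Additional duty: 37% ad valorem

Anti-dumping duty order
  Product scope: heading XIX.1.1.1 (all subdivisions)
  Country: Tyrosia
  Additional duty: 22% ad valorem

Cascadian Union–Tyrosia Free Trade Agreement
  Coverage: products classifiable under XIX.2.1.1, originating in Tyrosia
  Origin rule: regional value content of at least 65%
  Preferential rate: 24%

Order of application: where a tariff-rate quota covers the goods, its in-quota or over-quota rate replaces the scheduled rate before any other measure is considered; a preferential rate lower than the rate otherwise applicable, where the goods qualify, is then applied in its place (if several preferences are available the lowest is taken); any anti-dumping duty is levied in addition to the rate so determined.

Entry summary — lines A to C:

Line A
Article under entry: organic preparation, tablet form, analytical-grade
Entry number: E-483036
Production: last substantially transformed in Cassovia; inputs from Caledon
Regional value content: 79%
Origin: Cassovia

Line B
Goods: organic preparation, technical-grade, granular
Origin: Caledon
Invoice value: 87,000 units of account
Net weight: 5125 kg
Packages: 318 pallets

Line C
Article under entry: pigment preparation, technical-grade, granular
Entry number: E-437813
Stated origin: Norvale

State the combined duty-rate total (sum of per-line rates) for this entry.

90%

Line A: organic → XIX.2; tablet form → XIX.2.2; analytical-grade → XIX.2.2.2. Scheduled 2%. Cassovia agreement on XIX.2.2: not wholly obtained; Cassovia agreement on XIX.2.1.1: XIX.2.2.2 not covered. → 2%.
Line B: organic → XIX.2; granular → XIX.2.1; technical-grade → XIX.2.1.3. Scheduled 30%. anti-dumping (Caledon, XIX.2): +29%; total 30% + 29% = 59%. → 59%.
Line C: pigment → XIX.1; granular → XIX.1.1; technical-grade → XIX.1.1.1. Scheduled 15%. quota on XIX.1.1 exhausted → over-quota 29%. → 29%.
Sum: 2% + 59% + 29% = 90%.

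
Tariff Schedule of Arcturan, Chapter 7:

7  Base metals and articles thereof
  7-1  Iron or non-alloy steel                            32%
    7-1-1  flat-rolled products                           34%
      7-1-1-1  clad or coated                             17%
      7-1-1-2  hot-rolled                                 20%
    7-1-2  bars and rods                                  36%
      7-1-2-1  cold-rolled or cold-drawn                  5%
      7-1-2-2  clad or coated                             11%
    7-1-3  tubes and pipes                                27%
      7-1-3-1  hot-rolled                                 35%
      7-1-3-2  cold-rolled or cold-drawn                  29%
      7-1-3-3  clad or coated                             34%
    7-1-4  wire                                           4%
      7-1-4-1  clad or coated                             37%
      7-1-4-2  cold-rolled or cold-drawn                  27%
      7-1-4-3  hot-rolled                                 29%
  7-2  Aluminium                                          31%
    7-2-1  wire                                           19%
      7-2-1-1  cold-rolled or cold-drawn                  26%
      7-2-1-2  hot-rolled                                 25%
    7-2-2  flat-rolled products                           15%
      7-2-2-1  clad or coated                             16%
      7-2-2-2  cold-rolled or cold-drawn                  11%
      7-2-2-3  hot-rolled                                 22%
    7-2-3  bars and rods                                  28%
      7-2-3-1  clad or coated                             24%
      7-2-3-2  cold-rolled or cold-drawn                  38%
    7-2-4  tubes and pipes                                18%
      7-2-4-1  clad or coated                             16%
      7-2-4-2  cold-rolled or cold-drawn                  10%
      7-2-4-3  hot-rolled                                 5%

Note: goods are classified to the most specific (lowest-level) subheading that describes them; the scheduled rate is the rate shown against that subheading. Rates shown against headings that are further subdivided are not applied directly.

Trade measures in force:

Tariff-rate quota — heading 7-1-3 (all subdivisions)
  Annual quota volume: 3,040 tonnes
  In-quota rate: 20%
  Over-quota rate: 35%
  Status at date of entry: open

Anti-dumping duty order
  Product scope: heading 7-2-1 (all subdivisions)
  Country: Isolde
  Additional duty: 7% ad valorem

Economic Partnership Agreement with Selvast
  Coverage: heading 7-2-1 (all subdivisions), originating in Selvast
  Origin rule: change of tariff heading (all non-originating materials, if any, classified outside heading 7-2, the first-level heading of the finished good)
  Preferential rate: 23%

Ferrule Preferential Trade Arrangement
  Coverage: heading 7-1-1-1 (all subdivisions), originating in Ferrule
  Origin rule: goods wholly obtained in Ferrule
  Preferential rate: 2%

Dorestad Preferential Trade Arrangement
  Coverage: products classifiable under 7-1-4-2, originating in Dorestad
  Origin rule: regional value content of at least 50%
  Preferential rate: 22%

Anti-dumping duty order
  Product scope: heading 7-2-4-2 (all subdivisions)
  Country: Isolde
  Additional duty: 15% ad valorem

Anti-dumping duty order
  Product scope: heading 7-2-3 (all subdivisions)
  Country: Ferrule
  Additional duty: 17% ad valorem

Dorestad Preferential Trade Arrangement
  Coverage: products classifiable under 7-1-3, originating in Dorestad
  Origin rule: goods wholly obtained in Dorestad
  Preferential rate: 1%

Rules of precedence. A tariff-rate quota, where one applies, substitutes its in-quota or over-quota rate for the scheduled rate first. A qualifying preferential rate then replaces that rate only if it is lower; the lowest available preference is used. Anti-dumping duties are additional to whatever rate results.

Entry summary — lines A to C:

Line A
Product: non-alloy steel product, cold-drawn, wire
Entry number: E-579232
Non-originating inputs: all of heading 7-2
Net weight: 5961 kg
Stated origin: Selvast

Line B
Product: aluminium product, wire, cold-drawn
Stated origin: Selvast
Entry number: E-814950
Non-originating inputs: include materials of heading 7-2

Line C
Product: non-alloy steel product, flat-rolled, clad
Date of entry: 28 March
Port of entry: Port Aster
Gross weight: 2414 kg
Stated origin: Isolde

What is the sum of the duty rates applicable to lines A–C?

Line A: non-alloy steel → 7-1; wire → 7-1-4; cold-drawn → 7-1-4-2. Scheduled 27%. Selvast agreement on 7-2-1: 7-1-4-2 not covered. → 27%.
Line B: aluminium → 7-2; wire → 7-2-1; cold-drawn → 7-2-1-1. Scheduled 26%. Selvast agreement on 7-2-1: CTH not met. → 26%.
Line C: non-alloy steel → 7-1; flat-rolled → 7-1-1; clad → 7-1-1-1. Scheduled 17%. No special measure applies. → 17%.
Sum: 27% + 26% + 17% = 70%.

70%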